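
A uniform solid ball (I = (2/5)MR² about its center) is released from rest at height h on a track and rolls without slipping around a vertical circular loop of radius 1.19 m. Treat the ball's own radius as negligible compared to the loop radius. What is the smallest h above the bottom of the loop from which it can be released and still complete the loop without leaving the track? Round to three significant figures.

h_min ≈ 3.21 m

For this body I = (2/5)MR², i.e. k = I/(MR²) = 0.4.
At the top, contact is just lost when gravity alone supplies the centripetal force: Mg = Mv_top²/r, i.e. v_top² = gr.
With ω = v/R, the kinetic energy at speed v is ½(1+k)Mv² = (7/10)Mv².
Energy conservation from release (height h) to the top (height 2r): Mgh = Mg(2r) + (7/10)M·gr.
Thus h_min = 2r + (1+k)r/2 = r(2 + 1.4/2) = 1.19 × 2.7 ≈ 3.21 m.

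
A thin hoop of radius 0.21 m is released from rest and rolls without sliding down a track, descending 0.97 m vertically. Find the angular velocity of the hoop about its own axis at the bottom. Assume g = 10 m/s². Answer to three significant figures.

ω ≈ 14.8 rad/s

For this body I = MR², i.e. k = I/(MR²) = 1.
Rolling without slipping gives ω = v/R, so the total kinetic energy is ½Mv² + ½Iω² = ½(1+k)Mv² = Mv².
Energy conservation Mgh = ½(1+k)Mv² gives v = √(2gh/(1+k)) = √(2 × 10 × 0.97 / 2) = 3.114 m/s.
The angular speed follows from ω = v/R = 3.114/0.21 ≈ 14.8 rad/s.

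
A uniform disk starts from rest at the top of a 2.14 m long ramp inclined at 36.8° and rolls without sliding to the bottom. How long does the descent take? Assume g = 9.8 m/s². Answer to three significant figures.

Here I = (1/2)MR², so the shape factor k = I/(MR²) = 0.5.
Along the incline Mg sinθ − f = Ma, and torque about the center fR = Iα = kMR²(a/R) gives f = kMa.
Hence a = g sinθ/(1+k) = 9.8×sin36.8°/1.5 = 3.914 m/s².
Starting from rest, L = ½at², so t = √(2L/a) = √(2×2.14/3.914) ≈ 1.05 s.

t ≈ 1.05 s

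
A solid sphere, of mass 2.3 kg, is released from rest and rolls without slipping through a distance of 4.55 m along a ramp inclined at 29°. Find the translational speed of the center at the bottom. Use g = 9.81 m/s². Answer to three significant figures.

v ≈ 5.56 m/s

For this body I = (2/5)MR², i.e. k = I/(MR²) = 0.4.
The rolling condition ω = v/R makes the rotational term ½I(v/R)² = ½kMv², so KE_total = ½(1+k)Mv² = (7/10)Mv².
The vertical drop is h = L sinθ = 4.55 × sin29° = 2.206 m.
Energy conservation: Mgh = (7/10)Mv², so v = √(2gh/(1+k)) = √(2 × 9.81 × 2.206 / 1.4) ≈ 5.56 m/s.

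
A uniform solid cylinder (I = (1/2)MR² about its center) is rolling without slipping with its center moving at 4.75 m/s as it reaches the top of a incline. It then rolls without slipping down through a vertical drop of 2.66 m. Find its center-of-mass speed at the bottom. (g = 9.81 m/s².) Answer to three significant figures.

v ≈ 7.57 m/s

For this body I = (1/2)MR², i.e. k = I/(MR²) = 0.5.
Rolling without slipping gives ω = v/R, so the total kinetic energy is ½Mv² + ½Iω² = ½(1+k)Mv² = (3/4)Mv².
Conserving energy between top and bottom: (3/4)Mv² = (3/4)Mv₀² + Mgh, hence v² = v₀² + 2gh/(1+k).
v = √(4.75² + 2×9.81×2.66/1.5) = √57.36 ≈ 7.57 m/s.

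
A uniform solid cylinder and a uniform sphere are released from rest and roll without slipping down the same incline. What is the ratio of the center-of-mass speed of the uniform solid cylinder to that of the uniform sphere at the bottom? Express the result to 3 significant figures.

Each satisfies Mgh = ½(1+k)Mv² with k = I/(MR²), so v ∝ 1/√(1+k).
For the uniform solid cylinder k = 0.5; for the uniform sphere k = 0.4.
v₁/v₂ = √((1+k₂)/(1+k₁)) = √(1.4/1.5) ≈ 0.966.

v_ratio ≈ 0.966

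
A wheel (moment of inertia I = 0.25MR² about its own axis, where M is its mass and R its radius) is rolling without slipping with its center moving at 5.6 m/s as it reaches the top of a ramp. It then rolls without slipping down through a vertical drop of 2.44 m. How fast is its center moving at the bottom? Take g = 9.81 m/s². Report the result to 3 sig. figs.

v ≈ 8.35 m/s

With I = 0.25MR², the ratio k = I/(MR²) is 0.25.
Pure rolling means v = ωR; then KE = ½Mv² + ½I(v/R)² = ½(1+k)Mv² = (5/8)Mv².
Energy conservation: (5/8)Mv₀² + Mgh = (5/8)Mv², so v² = v₀² + 2gh/(1+k).
v = √(5.6² + 2×9.81×2.44/1.25) = √69.66 ≈ 8.35 m/s.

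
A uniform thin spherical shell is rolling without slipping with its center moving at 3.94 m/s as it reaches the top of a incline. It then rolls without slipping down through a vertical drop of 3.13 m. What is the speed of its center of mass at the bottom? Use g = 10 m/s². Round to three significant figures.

v ≈ 7.29 m/s

For this body I = (2/3)MR², i.e. k = I/(MR²) = 2/3.
Since it rolls without slipping, ω = v/R and KE = ½Mv² + ½Iω² = ½(1+k)Mv² = (5/6)Mv².
Energy conservation: (5/6)Mv₀² + Mgh = (5/6)Mv², so v² = v₀² + 2gh/(1+k).
v = √(3.94² + 2×10×3.13/1.667) = √53.08 ≈ 7.29 m/s.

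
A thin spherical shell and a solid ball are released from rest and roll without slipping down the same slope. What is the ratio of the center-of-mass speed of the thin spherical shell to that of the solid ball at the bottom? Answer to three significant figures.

v_ratio ≈ 0.917

Each satisfies Mgh = ½(1+k)Mv² with k = I/(MR²), so v ∝ 1/√(1+k).
For the thin spherical shell k = 2/3; for the solid ball k = 0.4.
v₁/v₂ = √((1+k₂)/(1+k₁)) = √(1.4/1.667) ≈ 0.917.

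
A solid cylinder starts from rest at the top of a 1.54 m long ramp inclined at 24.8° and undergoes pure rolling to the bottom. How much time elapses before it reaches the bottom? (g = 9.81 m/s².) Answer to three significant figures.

The moment of inertia is (1/2)MR², giving k ≡ I/(MR²) = 0.5.
Along the incline Mg sinθ − f = Ma, and torque about the center fR = Iα = kMR²(a/R) gives f = kMa.
Hence a = g sinθ/(1+k) = 9.81×sin24.8°/1.5 = 2.743 m/s².
Starting from rest, L = ½at², so t = √(2L/a) = √(2×1.54/2.743) ≈ 1.06 s.

t ≈ 1.06 s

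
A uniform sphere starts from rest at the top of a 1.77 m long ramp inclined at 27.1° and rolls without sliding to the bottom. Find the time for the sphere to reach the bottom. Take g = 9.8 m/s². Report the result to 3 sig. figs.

t ≈ 1.05 s

With I = (2/5)MR², the ratio k = I/(MR²) is 0.4.
Translational: Mg sinθ − f = Ma. Rotational about the CM: fR = Iα = kMRa, so f = kMa.
Hence a = g sinθ/(1+k) = 9.8×sin27.1°/1.4 = 3.189 m/s².
With constant a from rest, t = √(2L/a) = √(2·1.77/3.189) ≈ 1.05 s.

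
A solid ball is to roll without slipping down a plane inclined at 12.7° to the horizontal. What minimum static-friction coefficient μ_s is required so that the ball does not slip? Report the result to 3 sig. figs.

For this body I = (2/5)MR², i.e. k = I/(MR²) = 0.4.
Along the incline Mg sinθ − f = Ma, and torque about the center fR = Iα = kMR²(a/R) gives f = kMa.
These give a = g sinθ/(1+k) and the required friction f = kMg sinθ/(1+k).
With N = Mg cosθ, the no-slip condition f ≤ μN gives μ_min = f/N = k tanθ/(1+k).
μ_min = 0.4 × tan12.7° / 1.4 ≈ 0.0644.

μ_min ≈ 0.0644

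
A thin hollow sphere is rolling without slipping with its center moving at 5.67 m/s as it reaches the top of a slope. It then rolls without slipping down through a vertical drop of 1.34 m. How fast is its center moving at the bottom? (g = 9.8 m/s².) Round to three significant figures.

v ≈ 6.92 m/s

The moment of inertia is (2/3)MR², giving k ≡ I/(MR²) = 2/3.
Since it rolls without slipping, ω = v/R and KE = ½Mv² + ½Iω² = ½(1+k)Mv² = (5/6)Mv².
Energy conservation: (5/6)Mv₀² + Mgh = (5/6)Mv², so v² = v₀² + 2gh/(1+k).
v = √(5.67² + 2×9.8×1.34/1.667) = √47.91 ≈ 6.92 m/s.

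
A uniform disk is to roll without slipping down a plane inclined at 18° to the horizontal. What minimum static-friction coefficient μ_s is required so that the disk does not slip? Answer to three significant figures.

μ_min ≈ 0.108

For this body I = (1/2)MR², i.e. k = I/(MR²) = 0.5.
Along the incline Mg sinθ − f = Ma, and torque about the center fR = Iα = kMR²(a/R) gives f = kMa.
These give a = g sinθ/(1+k) and the required friction f = kMg sinθ/(1+k).
The normal force is N = Mg cosθ, so μ_min = f/N = k tanθ/(1+k).
μ_min = 0.5 × tan18° / 1.5 ≈ 0.108.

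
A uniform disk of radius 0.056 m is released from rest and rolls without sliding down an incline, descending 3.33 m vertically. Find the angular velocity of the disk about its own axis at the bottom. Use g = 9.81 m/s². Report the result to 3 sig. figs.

Here I = (1/2)MR², so the shape factor k = I/(MR²) = 0.5.
Rolling without slipping gives ω = v/R, so the total kinetic energy is ½Mv² + ½Iω² = ½(1+k)Mv² = (3/4)Mv².
Energy conservation Mgh = ½(1+k)Mv² gives v = √(2gh/(1+k)) = √(2 × 9.81 × 3.33 / 1.5) = 6.6 m/s.
Then ω = v/R = 6.6 / 0.056 ≈ 118 rad/s.

ω ≈ 118 rad/s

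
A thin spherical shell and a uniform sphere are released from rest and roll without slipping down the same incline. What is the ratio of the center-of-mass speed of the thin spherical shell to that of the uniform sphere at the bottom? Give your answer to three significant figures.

v_ratio ≈ 0.917

Each satisfies Mgh = ½(1+k)Mv² with k = I/(MR²), so v ∝ 1/√(1+k).
For the thin spherical shell k = 2/3; for the uniform sphere k = 0.4.
v₁/v₂ = √((1+k₂)/(1+k₁)) = √(1.4/1.667) ≈ 0.917.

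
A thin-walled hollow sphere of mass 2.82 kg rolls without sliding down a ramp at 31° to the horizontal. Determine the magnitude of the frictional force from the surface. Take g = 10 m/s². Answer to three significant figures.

f ≈ 5.81 N

Here I = (2/3)MR², so the shape factor k = I/(MR²) = 2/3.
Along the incline Mg sinθ − f = Ma, and torque about the center fR = Iα = kMR²(a/R) gives f = kMa.
Combining, a = g sinθ/(1+k) and f = kMa = kMg sinθ/(1+k).
f = (2/3) × 2.82 × 10 × sin31° / 1.667 ≈ 5.81 N.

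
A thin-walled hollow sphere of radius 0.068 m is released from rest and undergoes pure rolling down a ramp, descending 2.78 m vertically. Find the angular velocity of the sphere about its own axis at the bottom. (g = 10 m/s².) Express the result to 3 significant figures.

ω ≈ 84.9 rad/s

With I = (2/3)MR², the ratio k = I/(MR²) is 2/3.
Since it rolls without slipping, ω = v/R and KE = ½Mv² + ½Iω² = ½(1+k)Mv² = (5/6)Mv².
Energy conservation Mgh = ½(1+k)Mv² gives v = √(2gh/(1+k)) = √(2 × 10 × 2.78 / 1.667) = 5.776 m/s.
The angular speed follows from ω = v/R = 5.776/0.068 ≈ 84.9 rad/s.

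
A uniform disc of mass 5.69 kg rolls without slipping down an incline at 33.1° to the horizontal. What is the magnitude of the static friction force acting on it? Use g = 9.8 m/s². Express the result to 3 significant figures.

f ≈ 10.2 N

For this body I = (1/2)MR², i.e. k = I/(MR²) = 0.5.
Along the incline Mg sinθ − f = Ma, and torque about the center fR = Iα = kMR²(a/R) gives f = kMa.
Combining, a = g sinθ/(1+k) and f = kMa = kMg sinθ/(1+k).
f = 0.5 × 5.69 × 9.8 × sin33.1° / 1.5 ≈ 10.2 N.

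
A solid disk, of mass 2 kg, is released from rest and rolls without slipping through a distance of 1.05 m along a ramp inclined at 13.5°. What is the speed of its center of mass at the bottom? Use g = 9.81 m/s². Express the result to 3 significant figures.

v ≈ 1.79 m/s

Here I = (1/2)MR², so the shape factor k = I/(MR²) = 0.5.
The rolling condition ω = v/R makes the rotational term ½I(v/R)² = ½kMv², so KE_total = ½(1+k)Mv² = (3/4)Mv².
The vertical drop is h = L sinθ = 1.05 × sin13.5° = 0.2451 m.
Energy conservation: Mgh = (3/4)Mv², so v = √(2gh/(1+k)) = √(2 × 9.81 × 0.2451 / 1.5) ≈ 1.79 m/s.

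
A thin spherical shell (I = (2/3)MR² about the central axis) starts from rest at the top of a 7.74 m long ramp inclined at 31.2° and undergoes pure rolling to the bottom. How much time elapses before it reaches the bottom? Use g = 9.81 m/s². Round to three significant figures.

With I = (2/3)MR², the ratio k = I/(MR²) is 2/3.
Along the incline Mg sinθ − f = Ma, and torque about the center fR = Iα = kMR²(a/R) gives f = kMa.
Hence a = g sinθ/(1+k) = 9.81×sin31.2°/1.667 = 3.049 m/s².
With constant a from rest, t = √(2L/a) = √(2·7.74/3.049) ≈ 2.25 s.

t ≈ 2.25 s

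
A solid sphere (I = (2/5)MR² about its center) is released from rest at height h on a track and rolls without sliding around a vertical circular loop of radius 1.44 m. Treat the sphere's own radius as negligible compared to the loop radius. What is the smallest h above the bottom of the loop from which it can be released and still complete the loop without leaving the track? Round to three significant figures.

h_min ≈ 3.89 m

With I = (2/5)MR², the ratio k = I/(MR²) is 0.4.
At the top of the loop, the minimum-contact condition is Mg = Mv_top²/r, so v_top² = gr.
With ω = v/R, the kinetic energy at speed v is ½(1+k)Mv² = (7/10)Mv².
Energy conservation from release (height h) to the top (height 2r): Mgh = Mg(2r) + (7/10)M·gr.
Thus h_min = 2r + (1+k)r/2 = r(2 + 1.4/2) = 1.44 × 2.7 ≈ 3.89 m.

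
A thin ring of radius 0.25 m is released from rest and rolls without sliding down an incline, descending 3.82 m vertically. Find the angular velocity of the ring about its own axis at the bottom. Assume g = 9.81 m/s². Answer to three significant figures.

For this body I = MR², i.e. k = I/(MR²) = 1.
Rolling without slipping gives ω = v/R, so the total kinetic energy is ½Mv² + ½Iω² = ½(1+k)Mv² = Mv².
Energy conservation Mgh = ½(1+k)Mv² gives v = √(2gh/(1+k)) = √(2 × 9.81 × 3.82 / 2) = 6.122 m/s.
The angular speed follows from ω = v/R = 6.122/0.25 ≈ 24.5 rad/s.

ω ≈ 24.5 rad/s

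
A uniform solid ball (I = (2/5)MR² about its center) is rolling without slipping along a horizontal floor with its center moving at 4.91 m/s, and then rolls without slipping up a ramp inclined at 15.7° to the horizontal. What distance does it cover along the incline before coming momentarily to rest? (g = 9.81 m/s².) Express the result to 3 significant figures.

d ≈ 6.36 m

For this body I = (2/5)MR², i.e. k = I/(MR²) = 0.4.
Since it rolls without slipping, ω = v/R and KE = ½Mv² + ½Iω² = ½(1+k)Mv² = (7/10)Mv².
Setting this equal to Mgh gives the vertical rise h = (1+k)v₀²/(2g) = 1.4×4.91²/(2×9.81) = 1.72 m.
Along the incline, d = h/sinθ = 1.72/sin15.7° ≈ 6.36 m.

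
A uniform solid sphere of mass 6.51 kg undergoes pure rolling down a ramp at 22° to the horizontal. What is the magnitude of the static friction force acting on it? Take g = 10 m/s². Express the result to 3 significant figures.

f ≈ 6.97 N

Here I = (2/5)MR², so the shape factor k = I/(MR²) = 0.4.
Along the incline Mg sinθ − f = Ma, and torque about the center fR = Iα = kMR²(a/R) gives f = kMa.
Combining, a = g sinθ/(1+k) and f = kMa = kMg sinθ/(1+k).
f = 0.4 × 6.51 × 10 × sin22° / 1.4 ≈ 6.97 N.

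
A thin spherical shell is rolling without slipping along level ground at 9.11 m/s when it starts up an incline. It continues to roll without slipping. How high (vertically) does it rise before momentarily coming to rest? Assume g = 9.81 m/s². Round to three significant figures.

The moment of inertia is (2/3)MR², giving k ≡ I/(MR²) = 2/3.
Since it rolls without slipping, ω = v/R and KE = ½Mv² + ½Iω² = ½(1+k)Mv² = (5/6)Mv².
At the top the kinetic energy is zero, so (5/6)Mv₀² = Mgh.
Thus h = (1+k)v₀²/(2g) = 1.667 × 9.11² / (2 × 9.81) ≈ 7.05 m.

h ≈ 7.05 m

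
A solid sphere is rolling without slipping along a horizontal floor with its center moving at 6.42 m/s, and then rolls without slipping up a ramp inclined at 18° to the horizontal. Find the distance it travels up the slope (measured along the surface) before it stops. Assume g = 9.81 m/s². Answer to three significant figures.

d ≈ 9.52 m

Here I = (2/5)MR², so the shape factor k = I/(MR²) = 0.4.
The rolling condition ω = v/R makes the rotational term ½I(v/R)² = ½kMv², so KE_total = ½(1+k)Mv² = (7/10)Mv².
Setting this equal to Mgh gives the vertical rise h = (1+k)v₀²/(2g) = 1.4×6.42²/(2×9.81) = 2.941 m.
The distance along the slope is d = h/sinθ = 2.941/sin18° ≈ 9.52 m.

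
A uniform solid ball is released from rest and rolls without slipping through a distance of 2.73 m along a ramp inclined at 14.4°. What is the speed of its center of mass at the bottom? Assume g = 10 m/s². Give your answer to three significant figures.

v ≈ 3.11 m/s

Here I = (2/5)MR², so the shape factor k = I/(MR²) = 0.4.
Rolling without slipping gives ω = v/R, so the total kinetic energy is ½Mv² + ½Iω² = ½(1+k)Mv² = (7/10)Mv².
The vertical drop is h = L sinθ = 2.73 × sin14.4° = 0.6789 m.
Energy conservation: Mgh = (7/10)Mv², so v = √(2gh/(1+k)) = √(2 × 10 × 0.6789 / 1.4) ≈ 3.11 m/s.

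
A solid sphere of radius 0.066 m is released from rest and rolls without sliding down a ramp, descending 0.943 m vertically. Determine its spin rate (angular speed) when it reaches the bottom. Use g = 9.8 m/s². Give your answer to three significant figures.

ω ≈ 55.1 rad/s

For this body I = (2/5)MR², i.e. k = I/(MR²) = 0.4.
The rolling condition ω = v/R makes the rotational term ½I(v/R)² = ½kMv², so KE_total = ½(1+k)Mv² = (7/10)Mv².
Energy conservation Mgh = ½(1+k)Mv² gives v = √(2gh/(1+k)) = √(2 × 9.8 × 0.943 / 1.4) = 3.633 m/s.
Then ω = v/R = 3.633 / 0.066 ≈ 55.1 rad/s.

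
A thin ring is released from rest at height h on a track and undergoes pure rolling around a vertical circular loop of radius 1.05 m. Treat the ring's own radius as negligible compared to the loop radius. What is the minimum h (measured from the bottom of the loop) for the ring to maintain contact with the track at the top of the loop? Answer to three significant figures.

The moment of inertia is MR², giving k ≡ I/(MR²) = 1.
At the top of the loop, the minimum-contact condition is Mg = Mv_top²/r, so v_top² = gr.
With ω = v/R, the kinetic energy at speed v is ½(1+k)Mv² = Mv².
Energy conservation from release (height h) to the top (height 2r): Mgh = Mg(2r) + M·gr.
Thus h_min = 2r + (1+k)r/2 = r(2 + 2/2) = 1.05 × 3 ≈ 3.15 m.

h_min ≈ 3.15 m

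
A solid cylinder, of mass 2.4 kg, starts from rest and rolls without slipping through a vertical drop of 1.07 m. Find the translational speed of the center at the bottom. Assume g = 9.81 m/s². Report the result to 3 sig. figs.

The moment of inertia is (1/2)MR², giving k ≡ I/(MR²) = 0.5.
The rolling condition ω = v/R makes the rotational term ½I(v/R)² = ½kMv², so KE_total = ½(1+k)Mv² = (3/4)Mv².
Energy conservation: Mgh = (3/4)Mv², so v = √(2gh/(1+k)) = √(2 × 9.81 × 1.07 / 1.5) ≈ 3.74 m/s.

v ≈ 3.74 m/s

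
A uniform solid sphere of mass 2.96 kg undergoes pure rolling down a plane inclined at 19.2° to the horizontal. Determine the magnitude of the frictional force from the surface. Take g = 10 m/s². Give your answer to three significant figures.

f ≈ 2.78 N

With I = (2/5)MR², the ratio k = I/(MR²) is 0.4.
Along the incline Mg sinθ − f = Ma, and torque about the center fR = Iα = kMR²(a/R) gives f = kMa.
Combining, a = g sinθ/(1+k) and f = kMa = kMg sinθ/(1+k).
f = 0.4 × 2.96 × 10 × sin19.2° / 1.4 ≈ 2.78 N.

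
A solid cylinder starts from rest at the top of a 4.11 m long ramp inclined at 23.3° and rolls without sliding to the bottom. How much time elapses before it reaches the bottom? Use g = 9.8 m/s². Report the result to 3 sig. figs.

t ≈ 1.78 s

For this body I = (1/2)MR², i.e. k = I/(MR²) = 0.5.
Translational: Mg sinθ − f = Ma. Rotational about the CM: fR = Iα = kMRa, so f = kMa.
Hence a = g sinθ/(1+k) = 9.8×sin23.3°/1.5 = 2.584 m/s².
Starting from rest, L = ½at², so t = √(2L/a) = √(2×4.11/2.584) ≈ 1.78 s.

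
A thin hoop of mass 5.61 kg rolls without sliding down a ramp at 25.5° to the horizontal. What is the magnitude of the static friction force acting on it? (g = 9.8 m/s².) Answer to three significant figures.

Here I = MR², so the shape factor k = I/(MR²) = 1.
Along the incline Mg sinθ − f = Ma, and torque about the center fR = Iα = kMR²(a/R) gives f = kMa.
Combining, a = g sinθ/(1+k) and f = kMa = kMg sinθ/(1+k).
f = 1 × 5.61 × 9.8 × sin25.5° / 2 ≈ 11.8 N.

f ≈ 11.8 N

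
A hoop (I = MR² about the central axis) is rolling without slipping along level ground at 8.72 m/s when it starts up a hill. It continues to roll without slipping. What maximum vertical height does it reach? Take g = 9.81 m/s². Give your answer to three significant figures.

With I = MR², the ratio k = I/(MR²) is 1.
Pure rolling means v = ωR; then KE = ½Mv² + ½I(v/R)² = ½(1+k)Mv² = Mv².
At the top the kinetic energy is zero, so Mv₀² = Mgh.
Thus h = (1+k)v₀²/(2g) = 2 × 8.72² / (2 × 9.81) ≈ 7.75 m.

h ≈ 7.75 m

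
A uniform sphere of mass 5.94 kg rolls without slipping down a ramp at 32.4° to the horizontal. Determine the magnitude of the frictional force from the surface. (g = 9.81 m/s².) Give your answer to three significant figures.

f ≈ 8.92 N

For this body I = (2/5)MR², i.e. k = I/(MR²) = 0.4.
Along the incline Mg sinθ − f = Ma, and torque about the center fR = Iα = kMR²(a/R) gives f = kMa.
Combining, a = g sinθ/(1+k) and f = kMa = kMg sinθ/(1+k).
f = 0.4 × 5.94 × 9.81 × sin32.4° / 1.4 ≈ 8.92 N.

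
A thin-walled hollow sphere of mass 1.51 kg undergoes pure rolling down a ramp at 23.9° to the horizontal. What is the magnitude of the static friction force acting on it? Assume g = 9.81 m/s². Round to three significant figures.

f ≈ 2.40 N

For this body I = (2/3)MR², i.e. k = I/(MR²) = 2/3.
Along the incline Mg sinθ − f = Ma, and torque about the center fR = Iα = kMR²(a/R) gives f = kMa.
Combining, a = g sinθ/(1+k) and f = kMa = kMg sinθ/(1+k).
f = (2/3) × 1.51 × 9.81 × sin23.9° / 1.667 ≈ 2.40 N.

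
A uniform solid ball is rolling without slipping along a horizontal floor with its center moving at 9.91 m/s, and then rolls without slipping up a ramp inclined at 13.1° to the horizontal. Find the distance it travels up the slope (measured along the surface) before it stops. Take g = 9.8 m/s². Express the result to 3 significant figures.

For this body I = (2/5)MR², i.e. k = I/(MR²) = 0.4.
Rolling without slipping gives ω = v/R, so the total kinetic energy is ½Mv² + ½Iω² = ½(1+k)Mv² = (7/10)Mv².
Setting this equal to Mgh gives the vertical rise h = (1+k)v₀²/(2g) = 1.4×9.91²/(2×9.8) = 7.015 m.
The distance along the slope is d = h/sinθ = 7.015/sin13.1° ≈ 31.0 m.

d ≈ 31.0 m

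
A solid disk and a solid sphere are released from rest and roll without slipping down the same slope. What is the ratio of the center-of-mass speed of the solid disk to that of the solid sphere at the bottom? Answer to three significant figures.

v_ratio ≈ 0.966

Each satisfies Mgh = ½(1+k)Mv² with k = I/(MR²), so v ∝ 1/√(1+k).
For the solid disk k = 0.5; for the solid sphere k = 0.4.
v₁/v₂ = √((1+k₂)/(1+k₁)) = √(1.4/1.5) ≈ 0.966.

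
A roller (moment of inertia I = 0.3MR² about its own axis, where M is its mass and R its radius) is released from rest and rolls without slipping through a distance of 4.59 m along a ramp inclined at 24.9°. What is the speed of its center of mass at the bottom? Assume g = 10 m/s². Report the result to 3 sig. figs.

v ≈ 5.45 m/s

The moment of inertia is 0.3MR², giving k ≡ I/(MR²) = 0.3.
Since it rolls without slipping, ω = v/R and KE = ½Mv² + ½Iω² = ½(1+k)Mv² = (13/20)Mv².
The vertical drop is h = L sinθ = 4.59 × sin24.9° = 1.933 m.
Energy conservation: Mgh = (13/20)Mv², so v = √(2gh/(1+k)) = √(2 × 10 × 1.933 / 1.3) ≈ 5.45 m/s.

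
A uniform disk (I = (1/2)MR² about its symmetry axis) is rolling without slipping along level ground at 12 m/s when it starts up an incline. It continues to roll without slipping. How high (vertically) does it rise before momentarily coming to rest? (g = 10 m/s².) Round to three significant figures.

For this body I = (1/2)MR², i.e. k = I/(MR²) = 0.5.
Rolling without slipping gives ω = v/R, so the total kinetic energy is ½Mv² + ½Iω² = ½(1+k)Mv² = (3/4)Mv².
At the top the kinetic energy is zero, so (3/4)Mv₀² = Mgh.
Thus h = (1+k)v₀²/(2g) = 1.5 × 12² / (2 × 10) ≈ 10.8 m.

h ≈ 10.8 m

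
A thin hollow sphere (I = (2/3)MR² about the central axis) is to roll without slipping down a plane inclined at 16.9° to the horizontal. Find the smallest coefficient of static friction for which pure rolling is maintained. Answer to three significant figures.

μ_min ≈ 0.122

With I = (2/3)MR², the ratio k = I/(MR²) is 2/3.
Along the incline Mg sinθ − f = Ma, and torque about the center fR = Iα = kMR²(a/R) gives f = kMa.
These give a = g sinθ/(1+k) and the required friction f = kMg sinθ/(1+k).
The normal force is N = Mg cosθ, so μ_min = f/N = k tanθ/(1+k).
μ_min = (2/3) × tan16.9° / 1.667 ≈ 0.122.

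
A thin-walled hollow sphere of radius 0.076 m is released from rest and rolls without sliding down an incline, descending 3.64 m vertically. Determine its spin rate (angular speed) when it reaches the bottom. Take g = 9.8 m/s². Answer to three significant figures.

With I = (2/3)MR², the ratio k = I/(MR²) is 2/3.
Since it rolls without slipping, ω = v/R and KE = ½Mv² + ½Iω² = ½(1+k)Mv² = (5/6)Mv².
Energy conservation Mgh = ½(1+k)Mv² gives v = √(2gh/(1+k)) = √(2 × 9.8 × 3.64 / 1.667) = 6.543 m/s.
Then ω = v/R = 6.543 / 0.076 ≈ 86.1 rad/s.

ω ≈ 86.1 rad/s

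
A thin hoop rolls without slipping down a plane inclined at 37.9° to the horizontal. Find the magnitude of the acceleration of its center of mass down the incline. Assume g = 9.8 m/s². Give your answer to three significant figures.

a ≈ 3.01 m/s²

Here I = MR², so the shape factor k = I/(MR²) = 1.
Translational: Mg sinθ − f = Ma. Rotational about the CM: fR = Iα = kMRa, so f = kMa.
Eliminating f: Mg sinθ = (1+k)Ma, so a = g sinθ/(1+k) = 9.8 × sin37.9° / 2 ≈ 3.01 m/s².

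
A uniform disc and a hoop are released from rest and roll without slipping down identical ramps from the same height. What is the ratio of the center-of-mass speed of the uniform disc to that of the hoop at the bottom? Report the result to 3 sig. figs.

Each satisfies Mgh = ½(1+k)Mv² with k = I/(MR²), so v ∝ 1/√(1+k).
For the uniform disc k = 0.5; for the hoop k = 1.
v₁/v₂ = √((1+k₂)/(1+k₁)) = √(2/1.5) ≈ 1.15.

v_ratio ≈ 1.15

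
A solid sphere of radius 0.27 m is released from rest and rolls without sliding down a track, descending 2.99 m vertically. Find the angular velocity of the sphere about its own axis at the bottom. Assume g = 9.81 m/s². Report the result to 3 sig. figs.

Here I = (2/5)MR², so the shape factor k = I/(MR²) = 0.4.
Pure rolling means v = ωR; then KE = ½Mv² + ½I(v/R)² = ½(1+k)Mv² = (7/10)Mv².
Energy conservation Mgh = ½(1+k)Mv² gives v = √(2gh/(1+k)) = √(2 × 9.81 × 2.99 / 1.4) = 6.473 m/s.
Then ω = v/R = 6.473 / 0.27 ≈ 24.0 rad/s.

ω ≈ 24.0 rad/s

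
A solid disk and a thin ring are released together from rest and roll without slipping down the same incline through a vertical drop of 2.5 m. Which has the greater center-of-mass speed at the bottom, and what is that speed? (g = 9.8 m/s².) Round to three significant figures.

For rolling without slipping, Mgh = ½(1+k)Mv² where k = I/(MR²), so v = √(2gh/(1+k)).
Solid disk: k = 0.5, giving v = √(2×9.8×2.5/1.5) = 5.715 m/s.
Thin ring: k = 1, giving v = √(2×9.8×2.5/2) = 4.95 m/s.
The smaller k wins: the solid disk, at ≈ 5.72 m/s.

the solid disk, at v ≈ 5.72 m/s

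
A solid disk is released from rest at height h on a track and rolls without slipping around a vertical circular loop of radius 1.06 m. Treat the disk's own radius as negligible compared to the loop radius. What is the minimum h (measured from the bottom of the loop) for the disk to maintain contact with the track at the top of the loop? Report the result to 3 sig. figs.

The moment of inertia is (1/2)MR², giving k ≡ I/(MR²) = 0.5.
At the top, contact is just lost when gravity alone supplies the centripetal force: Mg = Mv_top²/r, i.e. v_top² = gr.
With ω = v/R, the kinetic energy at speed v is ½(1+k)Mv² = (3/4)Mv².
Energy conservation from release (height h) to the top (height 2r): Mgh = Mg(2r) + (3/4)M·gr.
Thus h_min = 2r + (1+k)r/2 = r(2 + 1.5/2) = 1.06 × 2.75 ≈ 2.92 m.

h_min ≈ 2.92 m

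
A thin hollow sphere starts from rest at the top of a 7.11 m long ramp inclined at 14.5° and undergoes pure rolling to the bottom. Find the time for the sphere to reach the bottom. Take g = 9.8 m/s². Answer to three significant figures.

The moment of inertia is (2/3)MR², giving k ≡ I/(MR²) = 2/3.
Along the incline Mg sinθ − f = Ma, and torque about the center fR = Iα = kMR²(a/R) gives f = kMa.
Hence a = g sinθ/(1+k) = 9.8×sin14.5°/1.667 = 1.472 m/s².
With constant a from rest, t = √(2L/a) = √(2·7.11/1.472) ≈ 3.11 s.

t ≈ 3.11 s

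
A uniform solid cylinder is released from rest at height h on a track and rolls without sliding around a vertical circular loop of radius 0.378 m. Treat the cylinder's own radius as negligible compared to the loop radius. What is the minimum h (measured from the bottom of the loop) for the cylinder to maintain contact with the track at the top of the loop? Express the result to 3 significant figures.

With I = (1/2)MR², the ratio k = I/(MR²) is 0.5.
At the top of the loop, the minimum-contact condition is Mg = Mv_top²/r, so v_top² = gr.
With ω = v/R, the kinetic energy at speed v is ½(1+k)Mv² = (3/4)Mv².
Energy conservation from release (height h) to the top (height 2r): Mgh = Mg(2r) + (3/4)M·gr.
Thus h_min = 2r + (1+k)r/2 = r(2 + 1.5/2) = 0.378 × 2.75 ≈ 1.04 m.

h_min ≈ 1.04 m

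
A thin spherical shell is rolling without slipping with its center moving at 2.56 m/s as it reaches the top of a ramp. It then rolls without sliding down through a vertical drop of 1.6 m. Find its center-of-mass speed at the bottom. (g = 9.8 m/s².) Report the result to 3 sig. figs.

v ≈ 5.04 m/s

With I = (2/3)MR², the ratio k = I/(MR²) is 2/3.
Rolling without slipping gives ω = v/R, so the total kinetic energy is ½Mv² + ½Iω² = ½(1+k)Mv² = (5/6)Mv².
Conserving energy between top and bottom: (5/6)Mv² = (5/6)Mv₀² + Mgh, hence v² = v₀² + 2gh/(1+k).
v = √(2.56² + 2×9.8×1.6/1.667) = √25.37 ≈ 5.04 m/s.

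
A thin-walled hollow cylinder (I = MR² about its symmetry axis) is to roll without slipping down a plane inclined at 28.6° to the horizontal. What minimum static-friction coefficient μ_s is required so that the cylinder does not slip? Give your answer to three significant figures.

μ_min ≈ 0.273

For this body I = MR², i.e. k = I/(MR²) = 1.
Newton's second law down the slope: Mg sinθ − f = Ma. The torque equation fR = Iα (with α = a/R) gives f = kMa.
These give a = g sinθ/(1+k) and the required friction f = kMg sinθ/(1+k).
With N = Mg cosθ, the no-slip condition f ≤ μN gives μ_min = f/N = k tanθ/(1+k).
μ_min = 1 × tan28.6° / 2 ≈ 0.273.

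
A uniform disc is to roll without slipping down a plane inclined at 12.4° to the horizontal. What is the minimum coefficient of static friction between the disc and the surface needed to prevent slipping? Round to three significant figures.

μ_min ≈ 0.0733

With I = (1/2)MR², the ratio k = I/(MR²) is 0.5.
Along the incline Mg sinθ − f = Ma, and torque about the center fR = Iα = kMR²(a/R) gives f = kMa.
These give a = g sinθ/(1+k) and the required friction f = kMg sinθ/(1+k).
With N = Mg cosθ, the no-slip condition f ≤ μN gives μ_min = f/N = k tanθ/(1+k).
μ_min = 0.5 × tan12.4° / 1.5 ≈ 0.0733.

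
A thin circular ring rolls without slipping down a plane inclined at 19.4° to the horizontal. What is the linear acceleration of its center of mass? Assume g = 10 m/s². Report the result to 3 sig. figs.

Here I = MR², so the shape factor k = I/(MR²) = 1.
Translational: Mg sinθ − f = Ma. Rotational about the CM: fR = Iα = kMRa, so f = kMa.
Eliminating f: Mg sinθ = (1+k)Ma, so a = g sinθ/(1+k) = 10 × sin19.4° / 2 ≈ 1.66 m/s².

a ≈ 1.66 m/s²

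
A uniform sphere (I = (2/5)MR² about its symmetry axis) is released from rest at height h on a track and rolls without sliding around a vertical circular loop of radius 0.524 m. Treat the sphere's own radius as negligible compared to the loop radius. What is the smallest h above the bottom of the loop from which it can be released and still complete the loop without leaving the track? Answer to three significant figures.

h_min ≈ 1.41 m

For this body I = (2/5)MR², i.e. k = I/(MR²) = 0.4.
At the top, contact is just lost when gravity alone supplies the centripetal force: Mg = Mv_top²/r, i.e. v_top² = gr.
With ω = v/R, the kinetic energy at speed v is ½(1+k)Mv² = (7/10)Mv².
Energy conservation from release (height h) to the top (height 2r): Mgh = Mg(2r) + (7/10)M·gr.
Thus h_min = 2r + (1+k)r/2 = r(2 + 1.4/2) = 0.524 × 2.7 ≈ 1.41 m.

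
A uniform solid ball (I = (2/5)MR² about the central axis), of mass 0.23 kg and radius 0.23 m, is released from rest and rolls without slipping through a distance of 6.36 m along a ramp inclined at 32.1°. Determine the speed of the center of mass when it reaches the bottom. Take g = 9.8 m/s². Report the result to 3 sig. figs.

With I = (2/5)MR², the ratio k = I/(MR²) is 0.4.
Rolling without slipping gives ω = v/R, so the total kinetic energy is ½Mv² + ½Iω² = ½(1+k)Mv² = (7/10)Mv².
The vertical drop is h = L sinθ = 6.36 × sin32.1° = 3.38 m.
Setting Mgh = (7/10)Mv² gives v = √(2gh/(1+k)) = √(2·9.8·3.38/1.4) ≈ 6.88 m/s.

v ≈ 6.88 m/s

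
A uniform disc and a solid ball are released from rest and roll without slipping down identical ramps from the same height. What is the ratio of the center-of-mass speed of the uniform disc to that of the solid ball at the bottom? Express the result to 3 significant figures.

Each satisfies Mgh = ½(1+k)Mv² with k = I/(MR²), so v ∝ 1/√(1+k).
For the uniform disc k = 0.5; for the solid ball k = 0.4.
v₁/v₂ = √((1+k₂)/(1+k₁)) = √(1.4/1.5) ≈ 0.966.

v_ratio ≈ 0.966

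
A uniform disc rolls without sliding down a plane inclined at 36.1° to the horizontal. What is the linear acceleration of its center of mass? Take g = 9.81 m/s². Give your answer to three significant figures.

The moment of inertia is (1/2)MR², giving k ≡ I/(MR²) = 0.5.
Along the incline Mg sinθ − f = Ma, and torque about the center fR = Iα = kMR²(a/R) gives f = kMa.
Eliminating f: Mg sinθ = (1+k)Ma, so a = g sinθ/(1+k) = 9.81 × sin36.1° / 1.5 ≈ 3.85 m/s².

a ≈ 3.85 m/s²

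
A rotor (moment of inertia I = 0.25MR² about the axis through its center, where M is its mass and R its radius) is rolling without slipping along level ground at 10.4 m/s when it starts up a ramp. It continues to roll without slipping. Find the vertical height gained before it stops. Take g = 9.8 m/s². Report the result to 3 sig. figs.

h ≈ 6.90 m

Here I = 0.25MR², so the shape factor k = I/(MR²) = 0.25.
The rolling condition ω = v/R makes the rotational term ½I(v/R)² = ½kMv², so KE_total = ½(1+k)Mv² = (5/8)Mv².
At the top the kinetic energy is zero, so (5/8)Mv₀² = Mgh.
Thus h = (1+k)v₀²/(2g) = 1.25 × 10.4² / (2 × 9.8) ≈ 6.90 m.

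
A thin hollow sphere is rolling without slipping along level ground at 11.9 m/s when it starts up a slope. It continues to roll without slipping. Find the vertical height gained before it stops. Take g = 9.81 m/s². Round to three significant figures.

The moment of inertia is (2/3)MR², giving k ≡ I/(MR²) = 2/3.
Rolling without slipping gives ω = v/R, so the total kinetic energy is ½Mv² + ½Iω² = ½(1+k)Mv² = (5/6)Mv².
All of this converts to potential energy at the highest point: (5/6)Mv₀² = Mgh.
Thus h = (1+k)v₀²/(2g) = 1.667 × 11.9² / (2 × 9.81) ≈ 12.0 m.

h ≈ 12.0 m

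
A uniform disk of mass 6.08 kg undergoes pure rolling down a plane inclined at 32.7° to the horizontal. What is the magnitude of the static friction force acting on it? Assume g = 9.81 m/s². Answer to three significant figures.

The moment of inertia is (1/2)MR², giving k ≡ I/(MR²) = 0.5.
Translational: Mg sinθ − f = Ma. Rotational about the CM: fR = Iα = kMRa, so f = kMa.
Combining, a = g sinθ/(1+k) and f = kMa = kMg sinθ/(1+k).
f = 0.5 × 6.08 × 9.81 × sin32.7° / 1.5 ≈ 10.7 N.

f ≈ 10.7 N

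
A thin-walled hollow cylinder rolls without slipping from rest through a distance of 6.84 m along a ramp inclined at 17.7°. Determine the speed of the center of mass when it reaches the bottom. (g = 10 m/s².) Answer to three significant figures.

The moment of inertia is MR², giving k ≡ I/(MR²) = 1.
The rolling condition ω = v/R makes the rotational term ½I(v/R)² = ½kMv², so KE_total = ½(1+k)Mv² = Mv².
The vertical drop is h = L sinθ = 6.84 × sin17.7° = 2.08 m.
Energy conservation: Mgh = Mv², so v = √(2gh/(1+k)) = √(2 × 10 × 2.08 / 2) ≈ 4.56 m/s.

v ≈ 4.56 m/s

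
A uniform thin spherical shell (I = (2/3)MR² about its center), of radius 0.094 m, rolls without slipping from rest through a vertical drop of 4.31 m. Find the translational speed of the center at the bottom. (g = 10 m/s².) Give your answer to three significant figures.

For this body I = (2/3)MR², i.e. k = I/(MR²) = 2/3.
The rolling condition ω = v/R makes the rotational term ½I(v/R)² = ½kMv², so KE_total = ½(1+k)Mv² = (5/6)Mv².
Energy conservation: Mgh = (5/6)Mv², so v = √(2gh/(1+k)) = √(2 × 10 × 4.31 / 1.667) ≈ 7.19 m/s.

v ≈ 7.19 m/s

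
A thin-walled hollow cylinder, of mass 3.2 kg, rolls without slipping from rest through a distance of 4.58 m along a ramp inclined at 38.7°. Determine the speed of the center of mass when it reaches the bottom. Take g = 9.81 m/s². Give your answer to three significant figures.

The moment of inertia is MR², giving k ≡ I/(MR²) = 1.
Pure rolling means v = ωR; then KE = ½Mv² + ½I(v/R)² = ½(1+k)Mv² = Mv².
The vertical drop is h = L sinθ = 4.58 × sin38.7° = 2.864 m.
Energy conservation: Mgh = Mv², so v = √(2gh/(1+k)) = √(2 × 9.81 × 2.864 / 2) ≈ 5.30 m/s.

v ≈ 5.30 m/s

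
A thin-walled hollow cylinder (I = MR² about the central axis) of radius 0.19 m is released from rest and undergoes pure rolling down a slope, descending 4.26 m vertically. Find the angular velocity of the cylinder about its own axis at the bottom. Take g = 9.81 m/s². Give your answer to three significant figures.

With I = MR², the ratio k = I/(MR²) is 1.
Rolling without slipping gives ω = v/R, so the total kinetic energy is ½Mv² + ½Iω² = ½(1+k)Mv² = Mv².
Energy conservation Mgh = ½(1+k)Mv² gives v = √(2gh/(1+k)) = √(2 × 9.81 × 4.26 / 2) = 6.465 m/s.
The angular speed follows from ω = v/R = 6.465/0.19 ≈ 34.0 rad/s.

ω ≈ 34.0 rad/s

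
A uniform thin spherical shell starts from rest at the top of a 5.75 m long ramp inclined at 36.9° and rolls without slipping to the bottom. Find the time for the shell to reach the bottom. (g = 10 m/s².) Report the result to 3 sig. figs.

t ≈ 1.79 s

For this body I = (2/3)MR², i.e. k = I/(MR²) = 2/3.
Translational: Mg sinθ − f = Ma. Rotational about the CM: fR = Iα = kMRa, so f = kMa.
Hence a = g sinθ/(1+k) = 10×sin36.9°/1.667 = 3.603 m/s².
With constant a from rest, t = √(2L/a) = √(2·5.75/3.603) ≈ 1.79 s.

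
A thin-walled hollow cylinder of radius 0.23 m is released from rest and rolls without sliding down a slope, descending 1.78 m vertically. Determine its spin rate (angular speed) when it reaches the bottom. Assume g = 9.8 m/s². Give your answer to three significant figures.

Here I = MR², so the shape factor k = I/(MR²) = 1.
Rolling without slipping gives ω = v/R, so the total kinetic energy is ½Mv² + ½Iω² = ½(1+k)Mv² = Mv².
Energy conservation Mgh = ½(1+k)Mv² gives v = √(2gh/(1+k)) = √(2 × 9.8 × 1.78 / 2) = 4.177 m/s.
Then ω = v/R = 4.177 / 0.23 ≈ 18.2 rad/s.

ω ≈ 18.2 rad/s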